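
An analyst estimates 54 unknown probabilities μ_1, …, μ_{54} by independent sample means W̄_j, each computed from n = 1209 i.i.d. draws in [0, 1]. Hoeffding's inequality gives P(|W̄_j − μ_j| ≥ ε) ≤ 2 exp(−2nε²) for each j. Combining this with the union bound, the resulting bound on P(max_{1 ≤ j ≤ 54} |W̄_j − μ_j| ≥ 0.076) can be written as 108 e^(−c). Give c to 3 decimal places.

Union bound over the 54 events: P(max_{1 ≤ j ≤ 54} |W̄_j − μ_j| ≥ 0.076) ≤ 54·2·exp(−2nε²) = 108 exp(−2·1209·0.076²).
So c = 2·1209·0.076² = 13.9664.

13.966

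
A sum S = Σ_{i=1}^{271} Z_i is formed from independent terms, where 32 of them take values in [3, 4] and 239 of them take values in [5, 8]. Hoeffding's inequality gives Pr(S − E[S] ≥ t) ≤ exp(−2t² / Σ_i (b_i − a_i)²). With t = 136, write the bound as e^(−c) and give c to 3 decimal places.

Σ(b_i − a_i)² = 32·1² + 239·3² = 2183.
c = 2t² / 2183 = 2·136² / 2183 = 16.9455.

16.945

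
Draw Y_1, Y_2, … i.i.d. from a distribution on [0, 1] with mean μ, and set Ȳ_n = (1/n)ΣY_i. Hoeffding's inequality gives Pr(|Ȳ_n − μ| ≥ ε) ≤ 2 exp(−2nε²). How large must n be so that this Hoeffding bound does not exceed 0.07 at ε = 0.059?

Require 2·exp(−2nε²) ≤ 0.07, i.e. 2nε² ≥ ln(2/0.07) = 3.352407.
So n ≥ 3.352407 / (2·0.059²) = 481.529.
The smallest integer n is 482.

482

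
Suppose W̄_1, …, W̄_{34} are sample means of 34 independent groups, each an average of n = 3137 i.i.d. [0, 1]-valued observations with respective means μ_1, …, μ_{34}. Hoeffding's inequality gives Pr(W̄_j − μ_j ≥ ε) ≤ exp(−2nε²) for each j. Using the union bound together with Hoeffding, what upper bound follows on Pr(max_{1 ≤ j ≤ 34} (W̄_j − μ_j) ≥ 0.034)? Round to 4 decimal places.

Per-experiment Hoeffding bound: exp(−2·3137·0.034²) = exp(−7.25274) = 0.00070823.
Union bound over 34 events: 34·0.00070823 = 0.02408.

0.0241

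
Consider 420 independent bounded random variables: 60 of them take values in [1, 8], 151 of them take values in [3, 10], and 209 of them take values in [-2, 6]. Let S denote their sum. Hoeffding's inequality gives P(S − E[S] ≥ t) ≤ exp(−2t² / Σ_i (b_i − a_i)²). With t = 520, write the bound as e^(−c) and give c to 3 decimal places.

22.804

Σ(b_i − a_i)² = 60·7² + 151·7² + 209·8² = 23715.
c = 2t² / 23715 = 2·520² / 23715 = 22.8041.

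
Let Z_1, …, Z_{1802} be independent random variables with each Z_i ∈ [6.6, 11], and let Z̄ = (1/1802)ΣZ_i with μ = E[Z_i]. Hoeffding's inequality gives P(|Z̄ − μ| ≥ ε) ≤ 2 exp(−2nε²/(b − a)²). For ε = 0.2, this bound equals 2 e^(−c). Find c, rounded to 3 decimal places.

c = 2nε²/(b − a)² = 2·1802·0.2² / 4.4² = 7.4463.

7.446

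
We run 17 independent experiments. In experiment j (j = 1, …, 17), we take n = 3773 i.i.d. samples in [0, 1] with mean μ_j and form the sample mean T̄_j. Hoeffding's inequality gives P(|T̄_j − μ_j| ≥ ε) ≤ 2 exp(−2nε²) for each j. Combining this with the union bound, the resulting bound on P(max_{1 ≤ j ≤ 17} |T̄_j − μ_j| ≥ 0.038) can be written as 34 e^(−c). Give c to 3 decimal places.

10.896

Union bound over the 17 events: P(max_{1 ≤ j ≤ 17} |T̄_j − μ_j| ≥ 0.038) ≤ 17·2·exp(−2nε²) = 34 exp(−2·3773·0.038²).
So c = 2·3773·0.038² = 10.8964.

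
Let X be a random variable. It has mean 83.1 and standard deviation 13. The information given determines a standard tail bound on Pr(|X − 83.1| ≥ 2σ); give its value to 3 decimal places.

Mean and variance are known, so Chebyshev's inequality applies.
Chebyshev: Pr(|X − μ| ≥ t) ≤ Var(X)/t².
Var(X) = σ² = 13² = 169.
t = 2·13 = 26.
Bound = 169 / 676 = 0.2500.

0.250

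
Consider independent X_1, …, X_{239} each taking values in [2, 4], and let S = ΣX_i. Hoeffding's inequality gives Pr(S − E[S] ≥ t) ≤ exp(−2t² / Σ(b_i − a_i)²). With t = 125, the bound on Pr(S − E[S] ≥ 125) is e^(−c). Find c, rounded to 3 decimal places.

Σ(b_i − a_i)² = 239·(2)² = 956.
c = 2t²/956 = 2·125²/956 = 32.6883.

32.688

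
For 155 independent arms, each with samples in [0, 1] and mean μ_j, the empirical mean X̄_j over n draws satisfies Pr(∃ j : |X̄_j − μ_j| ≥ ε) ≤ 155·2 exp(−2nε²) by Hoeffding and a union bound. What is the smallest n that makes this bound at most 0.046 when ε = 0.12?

307

Need 2·155·exp(−2nε²) ≤ 0.046, i.e. exp(−2nε²) ≤ 0.046/310.
So 2nε² ≥ ln(310/0.046) = 8.815686.
Hence n ≥ 8.815686/(2·0.12²) = 306.100.
The smallest integer n is 307.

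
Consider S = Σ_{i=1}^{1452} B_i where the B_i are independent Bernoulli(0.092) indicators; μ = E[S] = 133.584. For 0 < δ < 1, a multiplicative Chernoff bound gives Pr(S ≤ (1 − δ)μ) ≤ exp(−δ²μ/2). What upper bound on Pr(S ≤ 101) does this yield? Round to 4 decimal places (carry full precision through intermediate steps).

Write 101 = (1 − δ)μ, so δ = 1 − 101/133.584 = 0.2439214…
Then the exponent is δ²μ/2 = (μ − 101)²/(2μ) = 3.973968.
Bound = exp(−3.973968) = 0.01880.

0.0188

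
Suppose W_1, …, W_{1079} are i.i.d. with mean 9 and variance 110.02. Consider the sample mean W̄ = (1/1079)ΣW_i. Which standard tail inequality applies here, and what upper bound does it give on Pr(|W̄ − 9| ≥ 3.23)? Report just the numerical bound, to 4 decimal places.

With mean and variance of each term known, Chebyshev's inequality bounds the deviation of the sum (or sample mean).
Var(W̄) = Var(W_i)/n = 110.02/1079 = 0.10196.
Chebyshev: Pr(|W̄ − 9| ≥ 3.23) ≤ Var(W̄)/(3.23)² = 110.02/(1079·3.23²) = 0.0098.

0.0098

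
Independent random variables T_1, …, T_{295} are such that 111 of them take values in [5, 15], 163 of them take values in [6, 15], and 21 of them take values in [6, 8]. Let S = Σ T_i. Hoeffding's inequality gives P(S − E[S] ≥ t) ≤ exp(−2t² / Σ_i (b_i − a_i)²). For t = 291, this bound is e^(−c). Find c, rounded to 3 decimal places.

6.945

Σ(b_i − a_i)² = 111·10² + 163·9² + 21·2² = 24387.
c = 2t² / 24387 = 2·291² / 24387 = 6.9448.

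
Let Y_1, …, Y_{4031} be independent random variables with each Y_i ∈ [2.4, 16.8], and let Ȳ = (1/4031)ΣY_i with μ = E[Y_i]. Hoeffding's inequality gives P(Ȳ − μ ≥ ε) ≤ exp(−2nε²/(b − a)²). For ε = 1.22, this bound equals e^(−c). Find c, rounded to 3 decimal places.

57.868

c = 2nε²/(b − a)² = 2·4031·1.22² / 14.4² = 57.8679.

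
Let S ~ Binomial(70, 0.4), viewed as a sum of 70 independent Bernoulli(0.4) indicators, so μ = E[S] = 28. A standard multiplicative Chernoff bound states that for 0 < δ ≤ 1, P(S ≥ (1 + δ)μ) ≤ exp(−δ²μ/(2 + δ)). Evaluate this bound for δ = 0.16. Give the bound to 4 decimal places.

Exponent = δ²μ/(2 + δ) = 0.16²·28/2.16 = 0.3319.
Bound = exp(−0.3319) = 0.71759.

0.7176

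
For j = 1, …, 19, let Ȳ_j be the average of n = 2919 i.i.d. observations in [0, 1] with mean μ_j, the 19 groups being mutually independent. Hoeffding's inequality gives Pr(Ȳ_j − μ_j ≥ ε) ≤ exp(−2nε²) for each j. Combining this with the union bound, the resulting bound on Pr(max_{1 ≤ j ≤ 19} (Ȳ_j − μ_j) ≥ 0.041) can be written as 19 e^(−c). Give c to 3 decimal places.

9.814

Union bound over the 19 events: Pr(max_{1 ≤ j ≤ 19} (Ȳ_j − μ_j) ≥ 0.041) ≤ 19·exp(−2nε²) = 19 exp(−2·2919·0.041²).
So c = 2·2919·0.041² = 9.8137.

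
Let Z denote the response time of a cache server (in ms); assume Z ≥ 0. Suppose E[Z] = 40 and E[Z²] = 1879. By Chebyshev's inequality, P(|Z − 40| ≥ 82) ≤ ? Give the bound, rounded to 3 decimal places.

Var(Z) = E[Z²] − (E[Z])² = 1879 − 1600 = 279.
Chebyshev's inequality: P(|Z − μ| ≥ t) ≤ Var(Z)/t² = 279/6724 = 0.0415.

0.041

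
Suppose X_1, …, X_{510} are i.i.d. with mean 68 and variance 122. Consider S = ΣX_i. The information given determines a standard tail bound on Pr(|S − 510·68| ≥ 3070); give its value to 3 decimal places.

With mean and variance of each term known, Chebyshev's inequality bounds the deviation of the sum (or sample mean).
Var(S) = n·Var(X_i) = 510·122 = 62220.
Chebyshev: Pr(|S − 510·68| ≥ 3070) ≤ Var(S)/3070² = 62220/9424900 = 0.0066.

0.007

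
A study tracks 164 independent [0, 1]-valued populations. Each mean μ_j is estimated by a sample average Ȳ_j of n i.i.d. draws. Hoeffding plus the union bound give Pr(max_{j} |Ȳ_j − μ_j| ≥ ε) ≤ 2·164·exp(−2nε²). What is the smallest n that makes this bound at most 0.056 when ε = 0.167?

156

Need 2·164·exp(−2nε²) ≤ 0.056, i.e. exp(−2nε²) ≤ 0.056/328.
So 2nε² ≥ ln(328/0.056) = 8.675417.
Hence n ≥ 8.675417/(2·0.167²) = 155.535.
The smallest integer n is 156.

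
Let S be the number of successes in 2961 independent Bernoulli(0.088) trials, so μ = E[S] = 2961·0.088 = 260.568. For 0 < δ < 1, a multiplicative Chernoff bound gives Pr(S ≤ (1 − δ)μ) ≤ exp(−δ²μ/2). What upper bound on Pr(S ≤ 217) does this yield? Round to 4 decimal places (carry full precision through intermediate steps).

Write 217 = (1 − δ)μ, so δ = 1 − 217/260.568 = 0.167204…
Then the exponent is δ²μ/2 = (μ − 217)²/(2μ) = 3.642371.
Bound = exp(−3.642371) = 0.02619.

0.0262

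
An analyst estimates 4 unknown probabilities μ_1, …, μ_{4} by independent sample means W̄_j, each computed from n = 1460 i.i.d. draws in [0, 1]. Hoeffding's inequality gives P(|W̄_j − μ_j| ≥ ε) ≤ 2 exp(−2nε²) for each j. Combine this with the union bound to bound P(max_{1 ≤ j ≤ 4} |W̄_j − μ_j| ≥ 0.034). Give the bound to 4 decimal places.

Per-experiment Hoeffding bound: 2·exp(−2·1460·0.034²) = 2·exp(−3.37552) = 0.068401.
Union bound over 4 events: 4·0.068401 = 0.27360.

0.2736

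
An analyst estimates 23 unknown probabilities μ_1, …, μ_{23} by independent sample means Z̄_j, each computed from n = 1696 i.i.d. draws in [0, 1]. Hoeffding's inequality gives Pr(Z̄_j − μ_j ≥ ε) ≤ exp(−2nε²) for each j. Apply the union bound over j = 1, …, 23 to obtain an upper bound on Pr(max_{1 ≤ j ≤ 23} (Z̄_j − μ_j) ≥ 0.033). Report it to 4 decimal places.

Per-experiment Hoeffding bound: exp(−2·1696·0.033²) = exp(−3.69389) = 0.024875.
Union bound over 23 events: 23·0.024875 = 0.57213.

0.5721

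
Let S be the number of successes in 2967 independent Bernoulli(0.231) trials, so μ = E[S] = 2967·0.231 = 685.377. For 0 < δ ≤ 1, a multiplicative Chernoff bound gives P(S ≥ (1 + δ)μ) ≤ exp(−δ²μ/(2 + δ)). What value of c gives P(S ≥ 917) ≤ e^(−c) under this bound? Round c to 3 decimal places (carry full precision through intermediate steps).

Write 917 = (1 + δ)μ, so δ = 917/685.377 − 1 = 0.3379498…
Then the exponent is δ²μ/(2 + δ) = (917 − μ)² / (μ·(2 + δ)) = 33.481019.

33.481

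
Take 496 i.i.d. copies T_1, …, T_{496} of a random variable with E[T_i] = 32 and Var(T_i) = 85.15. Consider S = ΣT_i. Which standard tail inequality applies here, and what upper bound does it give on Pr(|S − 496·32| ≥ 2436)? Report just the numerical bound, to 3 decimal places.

0.007

With mean and variance of each term known, Chebyshev's inequality bounds the deviation of the sum (or sample mean).
Var(S) = n·Var(T_i) = 496·85.15 = 42234.4.
Chebyshev: Pr(|S − 496·32| ≥ 2436) ≤ Var(S)/2436² = 42234.4/5934096 = 0.0071.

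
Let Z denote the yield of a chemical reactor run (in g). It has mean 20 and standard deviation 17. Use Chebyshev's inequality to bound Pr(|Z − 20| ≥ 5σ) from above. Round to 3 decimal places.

0.040

Chebyshev: Pr(|Z − μ| ≥ t) ≤ Var(Z)/t².
Var(Z) = σ² = 17² = 289.
t = 5·17 = 85.
Bound = 289 / 7225 = 0.0400.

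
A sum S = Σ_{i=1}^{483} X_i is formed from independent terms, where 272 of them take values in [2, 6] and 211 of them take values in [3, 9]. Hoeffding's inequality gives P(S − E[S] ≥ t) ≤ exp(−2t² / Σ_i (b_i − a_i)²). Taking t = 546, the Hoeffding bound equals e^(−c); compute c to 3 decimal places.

Σ(b_i − a_i)² = 272·4² + 211·6² = 11948.
c = 2t² / 11948 = 2·546² / 11948 = 49.9022.

49.902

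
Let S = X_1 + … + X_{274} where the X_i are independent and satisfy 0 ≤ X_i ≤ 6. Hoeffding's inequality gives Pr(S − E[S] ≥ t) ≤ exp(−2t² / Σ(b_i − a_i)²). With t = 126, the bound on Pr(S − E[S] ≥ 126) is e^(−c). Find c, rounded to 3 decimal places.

3.219

Σ(b_i − a_i)² = 274·(6)² = 9864.
c = 2t²/9864 = 2·126²/9864 = 3.2190.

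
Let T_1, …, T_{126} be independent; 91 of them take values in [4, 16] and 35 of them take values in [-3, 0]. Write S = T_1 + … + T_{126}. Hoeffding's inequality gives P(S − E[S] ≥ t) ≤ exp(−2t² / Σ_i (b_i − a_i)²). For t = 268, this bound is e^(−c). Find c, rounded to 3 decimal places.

Σ(b_i − a_i)² = 91·12² + 35·3² = 13419.
c = 2t² / 13419 = 2·268² / 13419 = 10.7048.

10.705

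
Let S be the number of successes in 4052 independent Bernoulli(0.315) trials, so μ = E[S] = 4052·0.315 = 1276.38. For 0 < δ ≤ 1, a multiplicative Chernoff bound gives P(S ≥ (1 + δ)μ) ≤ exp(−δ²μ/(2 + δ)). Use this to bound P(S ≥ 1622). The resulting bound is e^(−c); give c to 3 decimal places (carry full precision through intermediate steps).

41.214

Write 1622 = (1 + δ)μ, so δ = 1622/1276.38 − 1 = 0.2707814…
Then the exponent is δ²μ/(2 + δ) = (1622 − μ)² / (μ·(2 + δ)) = 41.213776.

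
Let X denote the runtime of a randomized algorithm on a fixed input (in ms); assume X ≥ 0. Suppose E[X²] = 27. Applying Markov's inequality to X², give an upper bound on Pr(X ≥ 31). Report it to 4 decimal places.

Since X ≥ 0, the event {X ≥ 31} is the same as {X² ≥ 961}.
Markov's inequality applied to X² gives Pr(X² ≥ 961) ≤ E[X²]/961 = 27/961 = 0.0281.

0.0281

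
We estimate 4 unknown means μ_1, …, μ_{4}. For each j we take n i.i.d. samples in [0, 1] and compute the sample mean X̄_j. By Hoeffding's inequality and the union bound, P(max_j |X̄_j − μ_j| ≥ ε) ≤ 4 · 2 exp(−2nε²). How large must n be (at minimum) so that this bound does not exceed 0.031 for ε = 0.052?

1027

Need 2·4·exp(−2nε²) ≤ 0.031, i.e. exp(−2nε²) ≤ 0.031/8.
So 2nε² ≥ ln(8/0.031) = 5.553210.
Hence n ≥ 5.553210/(2·0.052²) = 1026.851.
The smallest integer n is 1027.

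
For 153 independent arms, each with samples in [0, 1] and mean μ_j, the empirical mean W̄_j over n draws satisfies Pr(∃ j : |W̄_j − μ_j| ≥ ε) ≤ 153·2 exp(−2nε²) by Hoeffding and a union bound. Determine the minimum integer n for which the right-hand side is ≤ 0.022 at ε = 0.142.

Need 2·153·exp(−2nε²) ≤ 0.022, i.e. exp(−2nε²) ≤ 0.022/306.
So 2nε² ≥ ln(306/0.022) = 9.540298.
Hence n ≥ 9.540298/(2·0.142²) = 236.568.
The smallest integer n is 237.

237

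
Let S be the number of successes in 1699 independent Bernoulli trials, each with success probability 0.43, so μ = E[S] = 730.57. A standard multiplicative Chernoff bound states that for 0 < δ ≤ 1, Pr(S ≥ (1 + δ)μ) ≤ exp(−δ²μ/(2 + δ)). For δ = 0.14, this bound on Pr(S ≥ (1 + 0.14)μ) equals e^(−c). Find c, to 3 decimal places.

c = δ²μ/(2 + δ) = 0.14²·730.57/(2 + 0.14) = 6.6912.

6.691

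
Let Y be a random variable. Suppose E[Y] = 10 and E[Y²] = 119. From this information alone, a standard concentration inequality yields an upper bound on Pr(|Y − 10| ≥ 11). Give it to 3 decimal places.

0.157

The first two moments determine the variance, so Chebyshev's inequality is the sharpest standard bound available.
Var(Y) = E[Y²] − (E[Y])² = 119 − 100 = 19.
Chebyshev's inequality: Pr(|Y − μ| ≥ t) ≤ Var(Y)/t² = 19/121 = 0.1570.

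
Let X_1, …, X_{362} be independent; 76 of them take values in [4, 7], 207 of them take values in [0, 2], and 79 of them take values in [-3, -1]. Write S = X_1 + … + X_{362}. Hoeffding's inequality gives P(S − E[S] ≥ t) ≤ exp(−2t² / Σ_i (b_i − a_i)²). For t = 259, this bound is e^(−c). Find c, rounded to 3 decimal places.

73.393

Σ(b_i − a_i)² = 76·3² + 207·2² + 79·2² = 1828.
c = 2t² / 1828 = 2·259² / 1828 = 73.3928.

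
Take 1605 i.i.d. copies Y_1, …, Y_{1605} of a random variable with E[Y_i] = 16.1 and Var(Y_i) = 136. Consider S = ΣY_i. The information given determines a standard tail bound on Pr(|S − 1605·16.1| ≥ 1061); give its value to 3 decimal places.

With mean and variance of each term known, Chebyshev's inequality bounds the deviation of the sum (or sample mean).
Var(S) = n·Var(Y_i) = 1605·136 = 218280.
Chebyshev: Pr(|S − 1605·16.1| ≥ 1061) ≤ Var(S)/1061² = 218280/1125721 = 0.1939.

0.194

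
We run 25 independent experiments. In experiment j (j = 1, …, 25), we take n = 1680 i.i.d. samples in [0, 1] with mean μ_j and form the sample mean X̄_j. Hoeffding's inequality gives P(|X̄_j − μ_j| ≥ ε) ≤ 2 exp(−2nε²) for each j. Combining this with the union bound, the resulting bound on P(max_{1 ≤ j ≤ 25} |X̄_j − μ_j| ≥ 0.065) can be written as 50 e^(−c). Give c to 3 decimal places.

14.196

Union bound over the 25 events: P(max_{1 ≤ j ≤ 25} |X̄_j − μ_j| ≥ 0.065) ≤ 25·2·exp(−2nε²) = 50 exp(−2·1680·0.065²).
So c = 2·1680·0.065² = 14.1960.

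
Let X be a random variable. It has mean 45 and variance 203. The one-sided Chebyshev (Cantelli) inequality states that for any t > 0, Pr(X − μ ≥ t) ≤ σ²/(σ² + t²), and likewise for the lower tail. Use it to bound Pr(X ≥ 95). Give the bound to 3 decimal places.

Here σ² = 203 and t = 50, so σ² + t² = 2703.
Cantelli's bound: 203/2703 = 0.0751.

0.075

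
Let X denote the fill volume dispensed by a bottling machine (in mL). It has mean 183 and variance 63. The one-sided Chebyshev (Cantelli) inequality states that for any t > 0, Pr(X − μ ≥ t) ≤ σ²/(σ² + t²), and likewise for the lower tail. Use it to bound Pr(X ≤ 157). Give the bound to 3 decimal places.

Here σ² = 63 and t = 26, so σ² + t² = 739.
Cantelli's bound: 63/739 = 0.0853.

0.085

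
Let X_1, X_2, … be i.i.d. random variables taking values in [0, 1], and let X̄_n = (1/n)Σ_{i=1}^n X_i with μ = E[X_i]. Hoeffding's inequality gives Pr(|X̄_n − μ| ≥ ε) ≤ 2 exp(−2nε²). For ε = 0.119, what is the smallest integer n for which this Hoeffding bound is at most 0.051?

130

Require 2·exp(−2nε²) ≤ 0.051, i.e. 2nε² ≥ ln(2/0.051) = 3.669077.
So n ≥ 3.669077 / (2·0.119²) = 129.549.
The smallest integer n is 130.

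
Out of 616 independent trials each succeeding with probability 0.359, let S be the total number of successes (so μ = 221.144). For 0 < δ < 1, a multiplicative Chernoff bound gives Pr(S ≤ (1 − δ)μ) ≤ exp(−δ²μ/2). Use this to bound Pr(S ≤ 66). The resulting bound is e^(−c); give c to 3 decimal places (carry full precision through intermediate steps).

Write 66 = (1 − δ)μ, so δ = 1 − 66/221.144 = 0.7015519…
Then the exponent is δ²μ/2 = (μ − 66)²/(2μ) = 54.420786.

54.421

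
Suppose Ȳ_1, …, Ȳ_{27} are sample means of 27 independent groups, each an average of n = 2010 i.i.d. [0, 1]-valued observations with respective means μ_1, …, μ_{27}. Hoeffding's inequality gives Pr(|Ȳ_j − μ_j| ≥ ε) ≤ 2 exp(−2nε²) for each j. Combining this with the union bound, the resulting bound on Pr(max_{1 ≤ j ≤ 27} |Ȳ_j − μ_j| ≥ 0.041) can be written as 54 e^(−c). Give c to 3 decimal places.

Union bound over the 27 events: Pr(max_{1 ≤ j ≤ 27} |Ȳ_j − μ_j| ≥ 0.041) ≤ 27·2·exp(−2nε²) = 54 exp(−2·2010·0.041²).
So c = 2·2010·0.041² = 6.7576.

6.758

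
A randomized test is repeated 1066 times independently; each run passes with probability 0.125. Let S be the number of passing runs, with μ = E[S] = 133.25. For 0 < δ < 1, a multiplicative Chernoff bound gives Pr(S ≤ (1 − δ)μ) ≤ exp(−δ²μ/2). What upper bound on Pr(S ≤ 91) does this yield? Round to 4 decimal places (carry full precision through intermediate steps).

0.0012

Write 91 = (1 − δ)μ, so δ = 1 − 91/133.25 = 0.3170732…
Then the exponent is δ²μ/2 = (μ − 91)²/(2μ) = 6.698171.
Bound = exp(−6.698171) = 0.00123.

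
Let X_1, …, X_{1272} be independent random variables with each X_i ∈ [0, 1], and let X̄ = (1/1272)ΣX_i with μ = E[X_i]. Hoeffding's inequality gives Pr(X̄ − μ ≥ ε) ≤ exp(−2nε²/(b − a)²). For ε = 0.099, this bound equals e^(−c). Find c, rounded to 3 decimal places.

c = 2nε²/(b − a)² = 2·1272·0.099² / 1² = 24.9337.

24.934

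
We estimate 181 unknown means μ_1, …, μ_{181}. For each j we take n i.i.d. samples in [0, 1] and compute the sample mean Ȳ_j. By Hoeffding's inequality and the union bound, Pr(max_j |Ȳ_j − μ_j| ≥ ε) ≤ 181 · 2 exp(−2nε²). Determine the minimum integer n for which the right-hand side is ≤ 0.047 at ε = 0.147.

Need 2·181·exp(−2nε²) ≤ 0.047, i.e. exp(−2nε²) ≤ 0.047/362.
So 2nε² ≥ ln(362/0.047) = 8.949252.
Hence n ≥ 8.949252/(2·0.147²) = 207.072.
The smallest integer n is 208.

208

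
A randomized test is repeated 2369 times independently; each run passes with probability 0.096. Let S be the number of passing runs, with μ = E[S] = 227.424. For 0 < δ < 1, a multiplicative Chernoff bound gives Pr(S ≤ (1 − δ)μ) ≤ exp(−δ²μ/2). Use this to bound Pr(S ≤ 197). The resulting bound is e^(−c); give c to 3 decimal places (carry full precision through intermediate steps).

Write 197 = (1 − δ)μ, so δ = 1 − 197/227.424 = 0.1337766…
Then the exponent is δ²μ/2 = (μ − 197)²/(2μ) = 2.035009.

2.035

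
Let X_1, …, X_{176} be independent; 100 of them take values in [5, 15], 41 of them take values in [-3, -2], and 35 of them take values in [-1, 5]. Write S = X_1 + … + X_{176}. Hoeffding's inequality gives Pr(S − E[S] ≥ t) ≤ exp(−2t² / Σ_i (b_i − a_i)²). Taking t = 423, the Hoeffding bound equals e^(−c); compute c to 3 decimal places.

31.666

Σ(b_i − a_i)² = 100·10² + 41·1² + 35·6² = 11301.
c = 2t² / 11301 = 2·423² / 11301 = 31.6660.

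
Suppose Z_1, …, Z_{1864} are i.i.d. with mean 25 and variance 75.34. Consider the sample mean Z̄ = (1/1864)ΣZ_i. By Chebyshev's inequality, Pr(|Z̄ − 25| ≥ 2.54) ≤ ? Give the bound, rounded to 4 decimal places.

Var(Z̄) = Var(Z_i)/n = 75.34/1864 = 0.040418.
Chebyshev: Pr(|Z̄ − 25| ≥ 2.54) ≤ Var(Z̄)/(2.54)² = 75.34/(1864·2.54²) = 0.0063.

0.0063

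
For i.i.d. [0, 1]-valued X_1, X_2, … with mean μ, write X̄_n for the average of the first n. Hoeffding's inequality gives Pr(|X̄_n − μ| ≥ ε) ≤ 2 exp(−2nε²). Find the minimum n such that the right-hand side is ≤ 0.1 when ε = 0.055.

496

Require 2·exp(−2nε²) ≤ 0.1, i.e. 2nε² ≥ ln(2/0.1) = 2.995732.
So n ≥ 2.995732 / (2·0.055²) = 495.162.
The smallest integer n is 496.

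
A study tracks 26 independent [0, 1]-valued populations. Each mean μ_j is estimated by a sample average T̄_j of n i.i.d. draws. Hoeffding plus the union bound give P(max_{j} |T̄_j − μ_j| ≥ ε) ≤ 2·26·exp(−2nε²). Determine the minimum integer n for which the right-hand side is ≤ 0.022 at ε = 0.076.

Need 2·26·exp(−2nε²) ≤ 0.022, i.e. exp(−2nε²) ≤ 0.022/52.
So 2nε² ≥ ln(52/0.022) = 7.767957.
Hence n ≥ 7.767957/(2·0.076²) = 672.434.
The smallest integer n is 673.

673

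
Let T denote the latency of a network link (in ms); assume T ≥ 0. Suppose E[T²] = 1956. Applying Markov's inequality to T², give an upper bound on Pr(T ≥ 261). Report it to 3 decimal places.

Since T ≥ 0, the event {T ≥ 261} is the same as {T² ≥ 68121}.
Markov's inequality applied to T² gives Pr(T² ≥ 68121) ≤ E[T²]/68121 = 1956/68121 = 0.0287.

0.029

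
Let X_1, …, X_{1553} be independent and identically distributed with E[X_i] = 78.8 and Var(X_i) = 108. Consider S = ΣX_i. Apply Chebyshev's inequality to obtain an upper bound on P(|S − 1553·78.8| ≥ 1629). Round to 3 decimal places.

Var(S) = n·Var(X_i) = 1553·108 = 167724.
Chebyshev: P(|S − 1553·78.8| ≥ 1629) ≤ Var(S)/1629² = 167724/2653641 = 0.0632.

0.063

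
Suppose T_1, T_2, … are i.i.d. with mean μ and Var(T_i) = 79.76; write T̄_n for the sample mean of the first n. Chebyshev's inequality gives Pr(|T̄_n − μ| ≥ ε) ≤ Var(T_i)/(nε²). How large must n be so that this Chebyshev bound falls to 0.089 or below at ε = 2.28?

Require 79.76/(n·2.28²) ≤ 0.089, i.e. n ≥ 79.76/(0.089·2.28²) = 172.395.
The smallest integer n is 173.

173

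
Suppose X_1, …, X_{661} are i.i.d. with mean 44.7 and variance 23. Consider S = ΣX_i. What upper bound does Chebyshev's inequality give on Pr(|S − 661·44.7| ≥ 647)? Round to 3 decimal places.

0.036

Var(S) = n·Var(X_i) = 661·23 = 15203.
Chebyshev: Pr(|S − 661·44.7| ≥ 647) ≤ Var(S)/647² = 15203/418609 = 0.0363.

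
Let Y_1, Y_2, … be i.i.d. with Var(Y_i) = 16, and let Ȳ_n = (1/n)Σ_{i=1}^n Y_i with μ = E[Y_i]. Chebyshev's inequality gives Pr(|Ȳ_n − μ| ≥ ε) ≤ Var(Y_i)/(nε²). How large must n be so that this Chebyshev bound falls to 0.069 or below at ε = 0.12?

Require 16/(n·0.12²) ≤ 0.069, i.e. n ≥ 16/(0.069·0.12²) = 16103.060.
The smallest integer n is 16104.

16104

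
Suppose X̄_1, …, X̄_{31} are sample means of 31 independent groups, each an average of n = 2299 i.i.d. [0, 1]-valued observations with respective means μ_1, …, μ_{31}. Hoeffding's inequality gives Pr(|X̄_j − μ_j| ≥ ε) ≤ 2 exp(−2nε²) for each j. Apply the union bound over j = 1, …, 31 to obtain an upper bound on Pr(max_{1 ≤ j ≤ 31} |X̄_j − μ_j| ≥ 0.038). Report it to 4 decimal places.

Per-experiment Hoeffding bound: 2·exp(−2·2299·0.038²) = 2·exp(−6.63951) = 0.0026153.
Union bound over 31 events: 31·0.0026153 = 0.08108.

0.0811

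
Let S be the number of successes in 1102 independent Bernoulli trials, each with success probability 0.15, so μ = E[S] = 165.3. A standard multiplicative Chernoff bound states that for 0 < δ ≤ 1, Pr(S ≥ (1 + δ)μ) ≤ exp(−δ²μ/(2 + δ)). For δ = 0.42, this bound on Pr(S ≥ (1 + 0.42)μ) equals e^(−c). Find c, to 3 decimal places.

12.049

c = δ²μ/(2 + δ) = 0.42²·165.3/(2 + 0.42) = 12.0491.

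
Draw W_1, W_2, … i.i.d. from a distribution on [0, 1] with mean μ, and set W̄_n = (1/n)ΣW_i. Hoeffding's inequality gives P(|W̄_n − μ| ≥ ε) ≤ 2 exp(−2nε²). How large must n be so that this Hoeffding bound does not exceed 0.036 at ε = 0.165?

74

Require 2·exp(−2nε²) ≤ 0.036, i.e. 2nε² ≥ ln(2/0.036) = 4.017384.
So n ≥ 4.017384 / (2·0.165²) = 73.781.
The smallest integer n is 74.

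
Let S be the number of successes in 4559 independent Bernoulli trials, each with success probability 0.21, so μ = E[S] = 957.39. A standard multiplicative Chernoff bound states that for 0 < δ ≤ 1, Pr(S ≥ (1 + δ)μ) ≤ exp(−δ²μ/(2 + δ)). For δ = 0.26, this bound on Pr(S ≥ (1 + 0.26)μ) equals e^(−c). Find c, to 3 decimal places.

c = δ²μ/(2 + δ) = 0.26²·957.39/(2 + 0.26) = 28.6370.

28.637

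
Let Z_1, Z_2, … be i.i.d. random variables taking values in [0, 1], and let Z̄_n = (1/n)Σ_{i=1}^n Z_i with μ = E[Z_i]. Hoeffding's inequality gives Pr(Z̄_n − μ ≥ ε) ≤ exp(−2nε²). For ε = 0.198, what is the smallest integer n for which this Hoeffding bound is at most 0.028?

46

Require exp(−2nε²) ≤ 0.028, i.e. 2nε² ≥ ln(1/0.028) = 3.575551.
So n ≥ 3.575551 / (2·0.198²) = 45.602.
The smallest integer n is 46.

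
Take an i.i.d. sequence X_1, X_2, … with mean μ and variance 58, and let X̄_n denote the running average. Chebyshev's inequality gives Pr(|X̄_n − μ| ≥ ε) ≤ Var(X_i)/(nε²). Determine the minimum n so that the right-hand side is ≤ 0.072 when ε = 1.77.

Require 58/(n·1.77²) ≤ 0.072, i.e. n ≥ 58/(0.072·1.77²) = 257.128.
The smallest integer n is 258.

258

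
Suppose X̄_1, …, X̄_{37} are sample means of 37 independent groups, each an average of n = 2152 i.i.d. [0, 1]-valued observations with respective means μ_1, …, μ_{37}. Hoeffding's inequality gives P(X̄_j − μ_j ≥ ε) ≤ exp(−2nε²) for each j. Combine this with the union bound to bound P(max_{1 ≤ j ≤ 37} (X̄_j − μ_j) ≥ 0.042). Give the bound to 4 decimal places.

0.0187

Per-experiment Hoeffding bound: exp(−2·2152·0.042²) = exp(−7.59226) = 0.00050434.
Union bound over 37 events: 37·0.00050434 = 0.01866.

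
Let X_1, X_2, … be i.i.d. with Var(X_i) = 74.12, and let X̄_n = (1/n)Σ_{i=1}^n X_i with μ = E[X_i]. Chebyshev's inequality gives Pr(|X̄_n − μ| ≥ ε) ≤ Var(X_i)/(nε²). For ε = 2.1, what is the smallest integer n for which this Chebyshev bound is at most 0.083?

203

Require 74.12/(n·2.1²) ≤ 0.083, i.e. n ≥ 74.12/(0.083·2.1²) = 202.497.
The smallest integer n is 203.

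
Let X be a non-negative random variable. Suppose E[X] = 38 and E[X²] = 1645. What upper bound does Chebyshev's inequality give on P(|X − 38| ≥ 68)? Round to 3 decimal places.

0.043

Var(X) = E[X²] − (E[X])² = 1645 − 1444 = 201.
Chebyshev's inequality: P(|X − μ| ≥ t) ≤ Var(X)/t² = 201/4624 = 0.0435.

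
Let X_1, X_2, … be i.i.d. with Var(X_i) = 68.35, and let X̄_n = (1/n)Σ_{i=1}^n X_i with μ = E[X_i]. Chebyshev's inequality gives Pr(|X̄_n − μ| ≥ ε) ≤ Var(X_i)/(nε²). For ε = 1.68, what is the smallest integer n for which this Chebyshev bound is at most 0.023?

1053

Require 68.35/(n·1.68²) ≤ 0.023, i.e. n ≥ 68.35/(0.023·1.68²) = 1052.912.
The smallest integer n is 1053.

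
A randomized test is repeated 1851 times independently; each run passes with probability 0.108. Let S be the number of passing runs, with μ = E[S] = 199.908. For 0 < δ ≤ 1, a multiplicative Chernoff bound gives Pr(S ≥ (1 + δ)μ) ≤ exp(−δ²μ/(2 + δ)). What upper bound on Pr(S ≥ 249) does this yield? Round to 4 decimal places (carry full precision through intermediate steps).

Write 249 = (1 + δ)μ, so δ = 249/199.908 − 1 = 0.245573…
Then the exponent is δ²μ/(2 + δ) = (249 − μ)² / (μ·(2 + δ)) = 5.368638.
Bound = exp(−5.368638) = 0.00466.

0.0047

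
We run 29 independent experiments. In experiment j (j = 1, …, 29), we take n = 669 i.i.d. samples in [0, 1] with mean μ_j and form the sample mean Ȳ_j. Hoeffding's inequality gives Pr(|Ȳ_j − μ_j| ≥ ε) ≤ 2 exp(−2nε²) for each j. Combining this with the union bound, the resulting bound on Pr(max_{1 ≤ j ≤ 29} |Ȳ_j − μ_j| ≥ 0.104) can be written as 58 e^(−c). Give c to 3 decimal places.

14.472

Union bound over the 29 events: Pr(max_{1 ≤ j ≤ 29} |Ȳ_j − μ_j| ≥ 0.104) ≤ 29·2·exp(−2nε²) = 58 exp(−2·669·0.104²).
So c = 2·669·0.104² = 14.4718.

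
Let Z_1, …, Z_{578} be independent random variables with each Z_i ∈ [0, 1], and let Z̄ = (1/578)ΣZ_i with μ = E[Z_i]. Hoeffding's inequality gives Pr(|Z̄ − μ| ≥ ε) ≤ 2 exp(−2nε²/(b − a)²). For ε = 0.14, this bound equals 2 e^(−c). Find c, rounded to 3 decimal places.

c = 2nε²/(b − a)² = 2·578·0.14² / 1² = 22.6576.

22.658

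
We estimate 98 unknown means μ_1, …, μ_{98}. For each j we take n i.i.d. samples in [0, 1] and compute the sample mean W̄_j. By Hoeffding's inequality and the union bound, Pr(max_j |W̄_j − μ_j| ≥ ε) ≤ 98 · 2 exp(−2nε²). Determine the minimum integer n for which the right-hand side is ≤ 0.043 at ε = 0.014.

Need 2·98·exp(−2nε²) ≤ 0.043, i.e. exp(−2nε²) ≤ 0.043/196.
So 2nε² ≥ ln(196/0.043) = 8.424670.
Hence n ≥ 8.424670/(2·0.014²) = 21491.505.
The smallest integer n is 21492.

21492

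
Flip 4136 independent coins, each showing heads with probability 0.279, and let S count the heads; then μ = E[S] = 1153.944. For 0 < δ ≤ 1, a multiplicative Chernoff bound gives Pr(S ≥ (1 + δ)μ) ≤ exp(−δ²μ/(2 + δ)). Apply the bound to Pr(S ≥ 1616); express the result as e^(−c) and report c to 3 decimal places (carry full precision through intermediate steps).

77.076

Write 1616 = (1 + δ)μ, so δ = 1616/1153.944 − 1 = 0.4004146…
Then the exponent is δ²μ/(2 + δ) = (1616 − μ)² / (μ·(2 + δ)) = 77.075835.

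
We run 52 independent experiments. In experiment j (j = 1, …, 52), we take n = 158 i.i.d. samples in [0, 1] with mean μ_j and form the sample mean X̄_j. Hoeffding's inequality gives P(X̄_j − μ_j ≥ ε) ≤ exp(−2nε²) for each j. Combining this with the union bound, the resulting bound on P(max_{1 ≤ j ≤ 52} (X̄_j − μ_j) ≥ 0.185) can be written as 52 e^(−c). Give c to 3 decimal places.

Union bound over the 52 events: P(max_{1 ≤ j ≤ 52} (X̄_j − μ_j) ≥ 0.185) ≤ 52·exp(−2nε²) = 52 exp(−2·158·0.185²).
So c = 2·158·0.185² = 10.8151.

10.815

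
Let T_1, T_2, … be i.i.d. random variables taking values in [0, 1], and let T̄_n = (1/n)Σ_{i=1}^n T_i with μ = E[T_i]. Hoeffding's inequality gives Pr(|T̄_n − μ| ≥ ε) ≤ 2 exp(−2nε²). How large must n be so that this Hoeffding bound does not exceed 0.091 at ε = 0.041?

Require 2·exp(−2nε²) ≤ 0.091, i.e. 2nε² ≥ ln(2/0.091) = 3.090043.
So n ≥ 3.090043 / (2·0.041²) = 919.109.
The smallest integer n is 920.

920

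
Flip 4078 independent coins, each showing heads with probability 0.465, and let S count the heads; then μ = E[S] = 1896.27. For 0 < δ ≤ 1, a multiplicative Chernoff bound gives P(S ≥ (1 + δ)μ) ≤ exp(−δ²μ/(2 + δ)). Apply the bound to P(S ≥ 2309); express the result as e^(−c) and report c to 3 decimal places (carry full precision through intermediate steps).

40.508

Write 2309 = (1 + δ)μ, so δ = 2309/1896.27 − 1 = 0.2176536…
Then the exponent is δ²μ/(2 + δ) = (2309 − μ)² / (μ·(2 + δ)) = 40.507756.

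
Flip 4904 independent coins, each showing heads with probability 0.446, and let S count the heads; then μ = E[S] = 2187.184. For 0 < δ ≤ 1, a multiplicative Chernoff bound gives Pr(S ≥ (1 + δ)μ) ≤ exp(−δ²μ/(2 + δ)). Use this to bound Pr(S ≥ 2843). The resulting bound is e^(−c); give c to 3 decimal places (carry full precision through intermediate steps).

85.503

Write 2843 = (1 + δ)μ, so δ = 2843/2187.184 − 1 = 0.2998449…
Then the exponent is δ²μ/(2 + δ) = (2843 − μ)² / (μ·(2 + δ)) = 85.502762.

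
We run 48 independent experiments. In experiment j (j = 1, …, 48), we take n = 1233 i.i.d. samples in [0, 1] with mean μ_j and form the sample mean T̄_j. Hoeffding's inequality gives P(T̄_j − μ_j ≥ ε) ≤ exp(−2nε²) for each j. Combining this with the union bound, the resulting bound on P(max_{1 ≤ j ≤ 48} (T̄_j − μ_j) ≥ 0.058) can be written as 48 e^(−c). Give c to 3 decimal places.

Union bound over the 48 events: P(max_{1 ≤ j ≤ 48} (T̄_j − μ_j) ≥ 0.058) ≤ 48·exp(−2nε²) = 48 exp(−2·1233·0.058²).
So c = 2·1233·0.058² = 8.2956.

8.296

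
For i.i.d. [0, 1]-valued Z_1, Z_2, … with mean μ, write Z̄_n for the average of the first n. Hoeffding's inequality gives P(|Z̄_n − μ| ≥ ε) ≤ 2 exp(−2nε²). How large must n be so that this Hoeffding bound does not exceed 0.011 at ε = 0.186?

76

Require 2·exp(−2nε²) ≤ 0.011, i.e. 2nε² ≥ ln(2/0.011) = 5.203007.
So n ≥ 5.203007 / (2·0.186²) = 75.197.
The smallest integer n is 76.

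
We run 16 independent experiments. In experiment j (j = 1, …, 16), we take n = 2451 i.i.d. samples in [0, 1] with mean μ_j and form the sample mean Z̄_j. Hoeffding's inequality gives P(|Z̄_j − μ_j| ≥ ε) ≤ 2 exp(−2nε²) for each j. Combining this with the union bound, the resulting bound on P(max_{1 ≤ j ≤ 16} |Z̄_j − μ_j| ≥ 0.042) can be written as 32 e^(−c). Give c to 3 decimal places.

Union bound over the 16 events: P(max_{1 ≤ j ≤ 16} |Z̄_j − μ_j| ≥ 0.042) ≤ 16·2·exp(−2nε²) = 32 exp(−2·2451·0.042²).
So c = 2·2451·0.042² = 8.6471.

8.647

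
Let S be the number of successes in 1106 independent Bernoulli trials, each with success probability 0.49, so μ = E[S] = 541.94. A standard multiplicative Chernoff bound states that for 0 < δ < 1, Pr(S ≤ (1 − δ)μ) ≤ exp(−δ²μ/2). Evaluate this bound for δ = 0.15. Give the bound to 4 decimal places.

Exponent = δ²μ/2 = 0.15²·541.94/2 = 6.0968.
Bound = exp(−6.0968) = 0.00225.

0.0023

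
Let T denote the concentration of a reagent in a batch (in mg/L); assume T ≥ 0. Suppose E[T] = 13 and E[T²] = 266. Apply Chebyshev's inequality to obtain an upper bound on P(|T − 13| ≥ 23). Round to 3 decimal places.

0.183

Var(T) = E[T²] − (E[T])² = 266 − 169 = 97.
Chebyshev's inequality: P(|T − μ| ≥ t) ≤ Var(T)/t² = 97/529 = 0.1834.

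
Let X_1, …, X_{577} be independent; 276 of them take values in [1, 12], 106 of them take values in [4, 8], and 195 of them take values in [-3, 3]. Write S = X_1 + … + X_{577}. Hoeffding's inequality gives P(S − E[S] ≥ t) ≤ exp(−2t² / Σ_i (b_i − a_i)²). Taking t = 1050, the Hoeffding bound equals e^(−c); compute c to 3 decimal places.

Σ(b_i − a_i)² = 276·11² + 106·4² + 195·6² = 42112.
c = 2t² / 42112 = 2·1050² / 42112 = 52.3604.

52.360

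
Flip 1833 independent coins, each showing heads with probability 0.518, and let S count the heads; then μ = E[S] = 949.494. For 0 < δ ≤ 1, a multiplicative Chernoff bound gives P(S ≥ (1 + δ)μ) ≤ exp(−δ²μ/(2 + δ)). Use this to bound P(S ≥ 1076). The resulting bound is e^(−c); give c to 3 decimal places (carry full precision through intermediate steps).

7.901

Write 1076 = (1 + δ)μ, so δ = 1076/949.494 − 1 = 0.1332352…
Then the exponent is δ²μ/(2 + δ) = (1076 − μ)² / (μ·(2 + δ)) = 7.901168.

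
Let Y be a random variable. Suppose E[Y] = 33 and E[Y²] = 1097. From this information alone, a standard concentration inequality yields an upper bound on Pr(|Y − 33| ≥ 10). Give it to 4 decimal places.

The first two moments determine the variance, so Chebyshev's inequality is the sharpest standard bound available.
Var(Y) = E[Y²] − (E[Y])² = 1097 − 1089 = 8.
Chebyshev's inequality: Pr(|Y − μ| ≥ t) ≤ Var(Y)/t² = 8/100 = 0.0800.

0.0800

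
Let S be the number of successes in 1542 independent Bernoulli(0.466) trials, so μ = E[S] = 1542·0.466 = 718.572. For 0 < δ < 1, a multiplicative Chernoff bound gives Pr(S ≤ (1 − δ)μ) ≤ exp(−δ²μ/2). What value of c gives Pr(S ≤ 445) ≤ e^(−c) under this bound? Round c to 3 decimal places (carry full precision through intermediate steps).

52.077

Write 445 = (1 − δ)μ, so δ = 1 − 445/718.572 = 0.3807162…
Then the exponent is δ²μ/2 = (μ − 445)²/(2μ) = 52.076646.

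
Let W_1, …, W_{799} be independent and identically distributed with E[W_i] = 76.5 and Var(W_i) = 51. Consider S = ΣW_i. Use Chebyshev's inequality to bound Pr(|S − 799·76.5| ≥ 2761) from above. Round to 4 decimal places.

Var(S) = n·Var(W_i) = 799·51 = 40749.
Chebyshev: Pr(|S − 799·76.5| ≥ 2761) ≤ Var(S)/2761² = 40749/7623121 = 0.0053.

0.0053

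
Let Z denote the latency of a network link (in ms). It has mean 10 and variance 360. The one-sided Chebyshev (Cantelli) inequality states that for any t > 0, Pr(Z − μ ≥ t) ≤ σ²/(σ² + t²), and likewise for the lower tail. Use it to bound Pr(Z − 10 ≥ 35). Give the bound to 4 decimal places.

0.2271

Here σ² = 360 and t = 35, so σ² + t² = 1585.
Cantelli's bound: 360/1585 = 0.2271.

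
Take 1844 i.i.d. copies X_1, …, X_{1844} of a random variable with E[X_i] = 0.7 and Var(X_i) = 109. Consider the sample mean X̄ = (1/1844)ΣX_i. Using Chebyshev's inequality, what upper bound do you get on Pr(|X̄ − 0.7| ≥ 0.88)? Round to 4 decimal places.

0.0763

Var(X̄) = Var(X_i)/n = 109/1844 = 0.059111.
Chebyshev: Pr(|X̄ − 0.7| ≥ 0.88) ≤ Var(X̄)/(0.88)² = 109/(1844·0.88²) = 0.0763.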